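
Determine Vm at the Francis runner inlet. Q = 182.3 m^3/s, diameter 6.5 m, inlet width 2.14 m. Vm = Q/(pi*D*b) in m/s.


Vm = 182.3 / (pi * 6.5 * 2.14) = 4.1717 m/s


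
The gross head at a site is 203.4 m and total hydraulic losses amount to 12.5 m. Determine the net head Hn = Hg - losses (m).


Hn = 203.4 - 12.5 = 190.9000 m


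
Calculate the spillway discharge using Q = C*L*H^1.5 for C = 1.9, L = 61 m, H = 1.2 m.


Q = 1.9 * 61 * 1.2^1.5 = 152.3545 m^3/s


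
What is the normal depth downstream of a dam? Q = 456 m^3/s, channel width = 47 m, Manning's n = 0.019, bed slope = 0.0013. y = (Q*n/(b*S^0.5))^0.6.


y = (456 * 0.019 / (47 * 0.0013^0.5))^0.6 = 2.6619 m


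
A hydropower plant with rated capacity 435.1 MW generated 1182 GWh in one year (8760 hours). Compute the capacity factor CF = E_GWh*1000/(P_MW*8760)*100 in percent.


CF = 1182 * 1000 / (435.1 * 8760) * 100 = 31.0116 %


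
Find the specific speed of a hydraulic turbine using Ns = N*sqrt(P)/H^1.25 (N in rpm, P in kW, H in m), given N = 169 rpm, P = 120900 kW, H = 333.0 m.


Ns = 169 * 120900^0.5 / 333.0^1.25 = 41.3090


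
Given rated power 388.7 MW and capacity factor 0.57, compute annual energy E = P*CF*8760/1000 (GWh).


E = 388.7 * 0.57 * 8760 / 1000 = 1940.8568 GWh


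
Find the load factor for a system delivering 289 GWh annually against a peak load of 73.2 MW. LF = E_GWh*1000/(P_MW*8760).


LF = 289 * 1000 / (73.2 * 8760) = 0.4507


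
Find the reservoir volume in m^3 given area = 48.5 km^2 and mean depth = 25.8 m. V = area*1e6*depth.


V = 48.5 * 1e6 * 25.8 = 1.2513e+09 m^3


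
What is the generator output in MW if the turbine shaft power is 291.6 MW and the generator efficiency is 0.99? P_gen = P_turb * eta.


P_gen = 291.6 * 0.99 = 288.6840 MW


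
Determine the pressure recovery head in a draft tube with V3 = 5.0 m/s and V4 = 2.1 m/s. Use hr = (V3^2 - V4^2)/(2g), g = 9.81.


hr = (5.0^2 - 2.1^2) / (2*9.81) = 1.0494 m


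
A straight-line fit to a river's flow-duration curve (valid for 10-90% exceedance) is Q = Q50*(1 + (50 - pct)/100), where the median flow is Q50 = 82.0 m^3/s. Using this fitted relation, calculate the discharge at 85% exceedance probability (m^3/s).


Q = 82.0 * (1 + (50 - 85)/100) = 53.3000 m^3/s


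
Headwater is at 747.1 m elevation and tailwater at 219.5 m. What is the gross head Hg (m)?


Hg = 747.1 - 219.5 = 527.6000 m


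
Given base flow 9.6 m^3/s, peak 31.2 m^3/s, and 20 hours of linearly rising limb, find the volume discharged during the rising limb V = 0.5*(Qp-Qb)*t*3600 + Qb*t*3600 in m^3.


V = 0.5*(31.2 - 9.6)*20*3600 + 9.6*20*3600 = 1.4688e+06 m^3


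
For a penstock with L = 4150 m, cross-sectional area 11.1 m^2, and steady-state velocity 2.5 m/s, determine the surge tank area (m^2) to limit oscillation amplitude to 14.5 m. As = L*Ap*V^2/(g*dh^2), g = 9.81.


As = 4150 * 11.1 * 2.5^2 / (9.81 * 14.5^2) = 139.5874 m^2


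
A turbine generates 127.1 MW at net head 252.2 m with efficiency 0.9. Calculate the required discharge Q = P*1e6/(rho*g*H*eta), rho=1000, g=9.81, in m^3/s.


Q = 127.1 * 1e6 / (1000 * 9.81 * 252.2 * 0.9) = 57.0807 m^3/s


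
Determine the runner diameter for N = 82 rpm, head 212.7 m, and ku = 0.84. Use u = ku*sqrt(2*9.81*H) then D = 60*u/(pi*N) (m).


u = 0.84 * sqrt(2*9.81*212.7) = 54.2641 m/s
D = 60 * 54.2641 / (pi * 82) = 12.6386 m


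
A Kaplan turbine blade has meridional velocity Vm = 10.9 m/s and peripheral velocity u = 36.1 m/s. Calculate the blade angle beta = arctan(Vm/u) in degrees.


beta = arctan(10.9 / 36.1) = 16.8011 degrees


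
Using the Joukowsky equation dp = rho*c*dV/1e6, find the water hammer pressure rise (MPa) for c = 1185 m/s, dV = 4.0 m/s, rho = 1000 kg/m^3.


dp = 1000 * 1185 * 4.0 / 1e6 = 4.7400 MPa


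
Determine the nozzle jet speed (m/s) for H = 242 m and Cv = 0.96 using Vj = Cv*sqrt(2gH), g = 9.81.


Vj = 0.96 * sqrt(2*9.81*242) = 66.1498 m/s


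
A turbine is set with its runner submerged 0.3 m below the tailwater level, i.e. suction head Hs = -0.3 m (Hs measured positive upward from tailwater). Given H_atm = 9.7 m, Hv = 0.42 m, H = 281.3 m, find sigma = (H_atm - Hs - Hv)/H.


sigma = (9.7 - (-0.3) - 0.42) / 281.3 = 0.0341


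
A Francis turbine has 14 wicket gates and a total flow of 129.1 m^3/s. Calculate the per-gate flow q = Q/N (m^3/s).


q = 129.1 / 14 = 9.2214 m^3/s


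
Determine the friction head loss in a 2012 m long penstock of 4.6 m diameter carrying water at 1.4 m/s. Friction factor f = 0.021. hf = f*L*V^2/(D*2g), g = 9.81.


hf = 0.021 * 2012 * 1.4^2 / (4.6 * 2 * 9.81) = 0.9176 m


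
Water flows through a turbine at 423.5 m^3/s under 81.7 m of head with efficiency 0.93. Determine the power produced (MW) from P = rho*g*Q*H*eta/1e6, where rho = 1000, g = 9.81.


P = 1000 * 9.81 * 423.5 * 81.7 * 0.93 / 1e6 = 315.6657 MW


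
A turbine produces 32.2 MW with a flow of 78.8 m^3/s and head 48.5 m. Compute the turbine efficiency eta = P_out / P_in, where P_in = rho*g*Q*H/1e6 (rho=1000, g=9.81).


P_in = 1000 * 9.81 * 78.8 * 48.5 / 1e6 = 37.4919 MW
eta = 32.2 / 37.4919 = 0.8589


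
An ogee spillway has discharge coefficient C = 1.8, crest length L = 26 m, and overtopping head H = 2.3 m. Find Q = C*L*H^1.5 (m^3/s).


Q = 1.8 * 26 * 2.3^1.5 = 163.2441 m^3/s


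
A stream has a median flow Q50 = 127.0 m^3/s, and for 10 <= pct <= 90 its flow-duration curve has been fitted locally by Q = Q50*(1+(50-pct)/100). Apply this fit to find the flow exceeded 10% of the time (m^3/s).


Q = 127.0 * (1 + (50 - 10)/100) = 177.8000 m^3/s


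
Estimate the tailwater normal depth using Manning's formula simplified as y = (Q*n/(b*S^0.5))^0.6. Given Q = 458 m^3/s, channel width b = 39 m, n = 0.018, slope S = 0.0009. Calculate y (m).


y = (458 * 0.018 / (39 * 0.0009^0.5))^0.6 = 3.2268 m


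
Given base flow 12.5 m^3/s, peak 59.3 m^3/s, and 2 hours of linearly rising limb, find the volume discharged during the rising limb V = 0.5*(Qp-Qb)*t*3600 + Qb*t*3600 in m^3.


V = 0.5*(59.3 - 12.5)*2*3600 + 12.5*2*3600 = 258480.0000 m^3


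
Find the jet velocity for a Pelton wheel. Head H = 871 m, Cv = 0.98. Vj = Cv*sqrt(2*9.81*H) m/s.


Vj = 0.98 * sqrt(2*9.81*871) = 128.1105 m/s


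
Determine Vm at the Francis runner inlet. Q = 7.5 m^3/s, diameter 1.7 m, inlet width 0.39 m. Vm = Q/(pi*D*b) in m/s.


Vm = 7.5 / (pi * 1.7 * 0.39) = 3.6008 m/s


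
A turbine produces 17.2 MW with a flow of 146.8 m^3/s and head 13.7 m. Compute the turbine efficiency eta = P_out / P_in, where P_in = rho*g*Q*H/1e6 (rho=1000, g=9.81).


P_in = 1000 * 9.81 * 146.8 * 13.7 / 1e6 = 19.7295 MW
eta = 17.2 / 19.7295 = 0.8718


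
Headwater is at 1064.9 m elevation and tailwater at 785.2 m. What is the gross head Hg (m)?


Hg = 1064.9 - 785.2 = 279.7000 m


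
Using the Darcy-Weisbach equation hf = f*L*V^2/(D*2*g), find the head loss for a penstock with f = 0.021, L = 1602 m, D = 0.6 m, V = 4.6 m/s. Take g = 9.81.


hf = 0.021 * 1602 * 4.6^2 / (0.6 * 2 * 9.81) = 60.4710 m


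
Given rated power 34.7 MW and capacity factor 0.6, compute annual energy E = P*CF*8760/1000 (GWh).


E = 34.7 * 0.6 * 8760 / 1000 = 182.3832 GWh


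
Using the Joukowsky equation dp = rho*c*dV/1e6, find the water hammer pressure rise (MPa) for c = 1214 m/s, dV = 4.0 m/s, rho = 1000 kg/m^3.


dp = 1000 * 1214 * 4.0 / 1e6 = 4.8560 MPa


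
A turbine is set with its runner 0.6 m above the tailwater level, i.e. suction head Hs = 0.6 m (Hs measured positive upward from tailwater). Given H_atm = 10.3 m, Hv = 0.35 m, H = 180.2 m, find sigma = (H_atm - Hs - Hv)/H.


sigma = (10.3 - 0.6 - 0.35) / 180.2 = 0.0519


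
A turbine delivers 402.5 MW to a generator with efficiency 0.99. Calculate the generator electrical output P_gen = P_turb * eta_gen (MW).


P_gen = 402.5 * 0.99 = 398.4750 MW


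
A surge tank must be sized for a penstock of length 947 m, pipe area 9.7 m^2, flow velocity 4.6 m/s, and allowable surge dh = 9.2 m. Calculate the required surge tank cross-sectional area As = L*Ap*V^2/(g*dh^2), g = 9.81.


As = 947 * 9.7 * 4.6^2 / (9.81 * 9.2^2) = 234.0953 m^2


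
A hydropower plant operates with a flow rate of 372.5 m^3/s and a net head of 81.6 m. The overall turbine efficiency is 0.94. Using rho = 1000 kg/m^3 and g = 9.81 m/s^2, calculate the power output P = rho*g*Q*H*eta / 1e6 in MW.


P = 1000 * 9.81 * 372.5 * 81.6 * 0.94 / 1e6 = 280.2937 MW


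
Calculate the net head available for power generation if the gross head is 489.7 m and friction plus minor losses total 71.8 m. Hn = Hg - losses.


Hn = 489.7 - 71.8 = 417.9000 m


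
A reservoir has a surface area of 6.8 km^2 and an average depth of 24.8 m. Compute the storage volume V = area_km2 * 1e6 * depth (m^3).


V = 6.8 * 1e6 * 24.8 = 1.6864e+08 m^3


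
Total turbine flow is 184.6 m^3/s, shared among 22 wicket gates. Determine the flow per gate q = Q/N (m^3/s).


q = 184.6 / 22 = 8.3909 m^3/s


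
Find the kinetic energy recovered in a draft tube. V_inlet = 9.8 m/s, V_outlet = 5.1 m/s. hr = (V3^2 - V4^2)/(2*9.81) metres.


hr = (9.8^2 - 5.1^2) / (2*9.81) = 3.5693 m


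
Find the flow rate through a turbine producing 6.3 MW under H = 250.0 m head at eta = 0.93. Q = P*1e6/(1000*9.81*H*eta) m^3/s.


Q = 6.3 * 1e6 / (1000 * 9.81 * 250.0 * 0.93) = 2.7622 m^3/s


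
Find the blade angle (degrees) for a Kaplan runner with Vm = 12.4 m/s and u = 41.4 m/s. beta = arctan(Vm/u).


beta = arctan(12.4 / 41.4) = 16.6738 degrees


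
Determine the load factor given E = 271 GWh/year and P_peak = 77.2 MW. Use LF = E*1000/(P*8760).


LF = 271 * 1000 / (77.2 * 8760) = 0.4007


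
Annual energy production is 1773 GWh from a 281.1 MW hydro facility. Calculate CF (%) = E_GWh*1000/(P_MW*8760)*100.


CF = 1773 * 1000 / (281.1 * 8760) * 100 = 72.0019 %


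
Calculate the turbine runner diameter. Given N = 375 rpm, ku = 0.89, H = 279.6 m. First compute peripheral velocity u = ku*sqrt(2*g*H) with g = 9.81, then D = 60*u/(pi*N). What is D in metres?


u = 0.89 * sqrt(2*9.81*279.6) = 65.9186 m/s
D = 60 * 65.9186 / (pi * 375) = 3.3572 m


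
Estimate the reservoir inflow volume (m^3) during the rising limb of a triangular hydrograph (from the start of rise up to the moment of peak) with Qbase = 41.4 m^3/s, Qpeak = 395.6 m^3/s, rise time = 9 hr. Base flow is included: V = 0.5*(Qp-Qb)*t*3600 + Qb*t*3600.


V = 0.5*(395.6 - 41.4)*9*3600 + 41.4*9*3600 = 7.0794e+06 m^3


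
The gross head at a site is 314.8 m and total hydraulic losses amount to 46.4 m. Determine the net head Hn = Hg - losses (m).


Hn = 314.8 - 46.4 = 268.4000 m


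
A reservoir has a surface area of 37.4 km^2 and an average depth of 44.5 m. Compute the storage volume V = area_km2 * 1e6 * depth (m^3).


V = 37.4 * 1e6 * 44.5 = 1.6643e+09 m^3


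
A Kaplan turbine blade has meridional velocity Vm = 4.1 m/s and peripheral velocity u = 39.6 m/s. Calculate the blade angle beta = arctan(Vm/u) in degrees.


beta = arctan(4.1 / 39.6) = 5.9111 degrees


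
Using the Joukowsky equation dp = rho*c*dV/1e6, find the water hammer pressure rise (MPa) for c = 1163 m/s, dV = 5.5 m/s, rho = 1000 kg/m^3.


dp = 1000 * 1163 * 5.5 / 1e6 = 6.3965 MPa


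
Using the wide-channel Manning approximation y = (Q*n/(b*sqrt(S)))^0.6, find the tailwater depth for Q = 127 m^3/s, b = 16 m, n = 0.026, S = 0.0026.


y = (127 * 0.026 / (16 * 0.0026^0.5))^0.6 = 2.3137 m


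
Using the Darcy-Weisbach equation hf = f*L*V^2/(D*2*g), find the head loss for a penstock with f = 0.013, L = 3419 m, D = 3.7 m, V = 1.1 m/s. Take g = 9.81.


hf = 0.013 * 3419 * 1.1^2 / (3.7 * 2 * 9.81) = 0.7408 m


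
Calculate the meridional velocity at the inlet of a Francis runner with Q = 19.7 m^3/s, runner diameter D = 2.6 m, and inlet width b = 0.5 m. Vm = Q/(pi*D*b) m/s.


Vm = 19.7 / (pi * 2.6 * 0.5) = 4.8236 m/s


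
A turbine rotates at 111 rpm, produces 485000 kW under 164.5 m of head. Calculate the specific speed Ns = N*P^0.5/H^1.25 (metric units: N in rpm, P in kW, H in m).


Ns = 111 * 485000^0.5 / 164.5^1.25 = 131.2159


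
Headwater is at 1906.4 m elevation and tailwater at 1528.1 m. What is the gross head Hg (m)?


Hg = 1906.4 - 1528.1 = 378.3000 m


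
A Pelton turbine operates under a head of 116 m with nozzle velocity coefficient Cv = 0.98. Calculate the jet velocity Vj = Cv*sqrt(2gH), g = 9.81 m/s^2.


Vj = 0.98 * sqrt(2*9.81*116) = 46.7525 m/s


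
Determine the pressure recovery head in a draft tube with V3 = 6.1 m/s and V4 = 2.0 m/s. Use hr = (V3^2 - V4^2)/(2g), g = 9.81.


hr = (6.1^2 - 2.0^2) / (2*9.81) = 1.6927 m


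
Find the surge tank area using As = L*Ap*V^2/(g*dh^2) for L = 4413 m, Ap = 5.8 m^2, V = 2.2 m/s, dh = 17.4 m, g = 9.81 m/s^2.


As = 4413 * 5.8 * 2.2^2 / (9.81 * 17.4^2) = 41.7100 m^2


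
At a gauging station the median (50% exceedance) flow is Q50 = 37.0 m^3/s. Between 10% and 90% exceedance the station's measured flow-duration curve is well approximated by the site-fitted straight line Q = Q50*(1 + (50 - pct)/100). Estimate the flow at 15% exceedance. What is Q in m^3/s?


Q = 37.0 * (1 + (50 - 15)/100) = 49.9500 m^3/s


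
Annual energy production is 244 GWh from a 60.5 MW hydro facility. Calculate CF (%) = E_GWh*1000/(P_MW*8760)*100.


CF = 244 * 1000 / (60.5 * 8760) * 100 = 46.0395 %


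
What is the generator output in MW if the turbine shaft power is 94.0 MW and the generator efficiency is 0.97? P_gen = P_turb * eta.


P_gen = 94.0 * 0.97 = 91.1800 MW


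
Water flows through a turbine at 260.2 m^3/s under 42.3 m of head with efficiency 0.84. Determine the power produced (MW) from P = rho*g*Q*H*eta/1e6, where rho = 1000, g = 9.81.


P = 1000 * 9.81 * 260.2 * 42.3 * 0.84 / 1e6 = 90.6976 MW


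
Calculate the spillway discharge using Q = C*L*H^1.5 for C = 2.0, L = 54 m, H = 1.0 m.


Q = 2.0 * 54 * 1.0^1.5 = 108.0000 m^3/s


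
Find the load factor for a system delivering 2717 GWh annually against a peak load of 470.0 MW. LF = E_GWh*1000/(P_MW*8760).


LF = 2717 * 1000 / (470.0 * 8760) = 0.6599


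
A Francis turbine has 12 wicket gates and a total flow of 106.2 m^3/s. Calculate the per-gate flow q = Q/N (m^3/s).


q = 106.2 / 12 = 8.8500 m^3/s


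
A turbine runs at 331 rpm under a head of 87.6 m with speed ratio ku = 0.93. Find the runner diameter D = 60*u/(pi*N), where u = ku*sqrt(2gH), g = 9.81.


u = 0.93 * sqrt(2*9.81*87.6) = 38.5553 m/s
D = 60 * 38.5553 / (pi * 331) = 2.2246 m


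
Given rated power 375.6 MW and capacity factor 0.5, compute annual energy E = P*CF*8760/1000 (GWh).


E = 375.6 * 0.5 * 8760 / 1000 = 1645.1280 GWh


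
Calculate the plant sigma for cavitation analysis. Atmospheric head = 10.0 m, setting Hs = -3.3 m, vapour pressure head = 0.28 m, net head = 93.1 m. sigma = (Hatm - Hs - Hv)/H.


sigma = (10.0 - (-3.3) - 0.28) / 93.1 = 0.1398


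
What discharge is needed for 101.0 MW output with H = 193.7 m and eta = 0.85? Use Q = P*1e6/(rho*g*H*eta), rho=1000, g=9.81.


Q = 101.0 * 1e6 / (1000 * 9.81 * 193.7 * 0.85) = 62.5322 m^3/s


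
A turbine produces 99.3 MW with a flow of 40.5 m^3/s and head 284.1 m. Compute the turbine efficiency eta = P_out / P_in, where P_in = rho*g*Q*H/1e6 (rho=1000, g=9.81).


P_in = 1000 * 9.81 * 40.5 * 284.1 / 1e6 = 112.8744 MW
eta = 99.3 / 112.8744 = 0.8797


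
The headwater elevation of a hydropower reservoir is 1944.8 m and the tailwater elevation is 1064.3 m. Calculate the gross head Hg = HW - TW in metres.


Hg = 1944.8 - 1064.3 = 880.5000 m


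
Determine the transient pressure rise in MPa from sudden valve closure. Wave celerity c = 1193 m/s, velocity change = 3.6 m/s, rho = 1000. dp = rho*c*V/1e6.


dp = 1000 * 1193 * 3.6 / 1e6 = 4.2948 MPa


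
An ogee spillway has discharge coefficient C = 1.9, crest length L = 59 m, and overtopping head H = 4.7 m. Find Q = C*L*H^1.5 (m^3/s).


Q = 1.9 * 59 * 4.7^1.5 = 1142.2269 m^3/s


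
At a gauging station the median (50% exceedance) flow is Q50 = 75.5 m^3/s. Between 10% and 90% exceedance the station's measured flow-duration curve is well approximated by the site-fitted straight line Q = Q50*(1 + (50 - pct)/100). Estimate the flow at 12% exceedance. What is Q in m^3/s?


Q = 75.5 * (1 + (50 - 12)/100) = 104.1900 m^3/s


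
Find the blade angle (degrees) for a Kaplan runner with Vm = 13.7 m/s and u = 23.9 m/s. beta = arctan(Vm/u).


beta = arctan(13.7 / 23.9) = 29.8223 degrees


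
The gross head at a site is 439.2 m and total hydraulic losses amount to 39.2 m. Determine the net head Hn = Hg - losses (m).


Hn = 439.2 - 39.2 = 400.0000 m


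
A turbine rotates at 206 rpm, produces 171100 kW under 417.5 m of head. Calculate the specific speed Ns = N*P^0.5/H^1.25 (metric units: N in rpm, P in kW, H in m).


Ns = 206 * 171100^0.5 / 417.5^1.25 = 45.1514


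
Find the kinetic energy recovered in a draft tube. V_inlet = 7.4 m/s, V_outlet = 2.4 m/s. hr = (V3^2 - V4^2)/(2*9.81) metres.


hr = (7.4^2 - 2.4^2) / (2*9.81) = 2.4975 m


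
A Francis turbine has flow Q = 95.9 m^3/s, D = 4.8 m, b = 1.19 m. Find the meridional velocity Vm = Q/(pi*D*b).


Vm = 95.9 / (pi * 4.8 * 1.19) = 5.3442 m/s


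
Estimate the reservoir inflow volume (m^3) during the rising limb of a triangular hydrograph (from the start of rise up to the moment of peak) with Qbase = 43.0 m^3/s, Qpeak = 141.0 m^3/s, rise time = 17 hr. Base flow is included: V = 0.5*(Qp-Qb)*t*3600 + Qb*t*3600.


V = 0.5*(141.0 - 43.0)*17*3600 + 43.0*17*3600 = 5.6304e+06 m^3


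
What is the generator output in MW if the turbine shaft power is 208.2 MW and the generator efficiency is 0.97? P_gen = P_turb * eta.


P_gen = 208.2 * 0.97 = 201.9540 MW


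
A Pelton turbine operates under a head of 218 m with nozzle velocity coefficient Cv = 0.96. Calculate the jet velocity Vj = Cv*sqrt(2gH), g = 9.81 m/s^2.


Vj = 0.96 * sqrt(2*9.81*218) = 62.7840 m/s


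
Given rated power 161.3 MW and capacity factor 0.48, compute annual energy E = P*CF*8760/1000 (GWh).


E = 161.3 * 0.48 * 8760 / 1000 = 678.2342 GWh


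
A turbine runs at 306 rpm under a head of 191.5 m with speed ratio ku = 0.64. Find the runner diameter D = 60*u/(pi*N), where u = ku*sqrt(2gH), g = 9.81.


u = 0.64 * sqrt(2*9.81*191.5) = 39.2296 m/s
D = 60 * 39.2296 / (pi * 306) = 2.4485 m


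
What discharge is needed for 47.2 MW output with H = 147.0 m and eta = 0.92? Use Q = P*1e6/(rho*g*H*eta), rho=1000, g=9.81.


Q = 47.2 * 1e6 / (1000 * 9.81 * 147.0 * 0.92) = 35.5769 m^3/s


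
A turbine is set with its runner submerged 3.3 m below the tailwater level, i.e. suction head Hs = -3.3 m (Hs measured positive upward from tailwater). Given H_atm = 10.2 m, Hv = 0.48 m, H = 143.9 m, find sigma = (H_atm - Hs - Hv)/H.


sigma = (10.2 - (-3.3) - 0.48) / 143.9 = 0.0905


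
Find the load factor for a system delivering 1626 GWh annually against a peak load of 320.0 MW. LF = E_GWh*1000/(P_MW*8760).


LF = 1626 * 1000 / (320.0 * 8760) = 0.5801


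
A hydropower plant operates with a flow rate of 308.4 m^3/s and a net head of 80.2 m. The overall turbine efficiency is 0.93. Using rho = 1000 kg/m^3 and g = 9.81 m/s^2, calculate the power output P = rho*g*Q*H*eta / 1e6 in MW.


P = 1000 * 9.81 * 308.4 * 80.2 * 0.93 / 1e6 = 225.6528 MW


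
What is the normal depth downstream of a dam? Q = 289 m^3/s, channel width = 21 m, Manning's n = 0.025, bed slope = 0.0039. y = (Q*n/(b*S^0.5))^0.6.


y = (289 * 0.025 / (21 * 0.0039^0.5))^0.6 = 2.7839 m


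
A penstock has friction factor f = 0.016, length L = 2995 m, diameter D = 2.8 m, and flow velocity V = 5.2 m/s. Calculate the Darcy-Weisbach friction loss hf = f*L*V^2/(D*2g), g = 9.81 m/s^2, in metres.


hf = 0.016 * 2995 * 5.2^2 / (2.8 * 2 * 9.81) = 23.5867 m


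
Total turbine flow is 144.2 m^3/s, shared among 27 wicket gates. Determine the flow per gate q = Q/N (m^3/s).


q = 144.2 / 27 = 5.3407 m^3/s


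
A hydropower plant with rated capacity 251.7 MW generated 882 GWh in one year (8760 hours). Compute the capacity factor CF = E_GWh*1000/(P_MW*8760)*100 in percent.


CF = 882 * 1000 / (251.7 * 8760) * 100 = 40.0020 %


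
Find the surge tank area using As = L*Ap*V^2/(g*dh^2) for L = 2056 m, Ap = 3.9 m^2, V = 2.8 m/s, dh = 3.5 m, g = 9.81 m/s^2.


As = 2056 * 3.9 * 2.8^2 / (9.81 * 3.5^2) = 523.1168 m^2


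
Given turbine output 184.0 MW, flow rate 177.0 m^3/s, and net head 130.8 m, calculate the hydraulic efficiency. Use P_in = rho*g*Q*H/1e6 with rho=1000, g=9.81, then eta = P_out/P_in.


P_in = 1000 * 9.81 * 177.0 * 130.8 / 1e6 = 227.1172 MW
eta = 184.0 / 227.1172 = 0.8102


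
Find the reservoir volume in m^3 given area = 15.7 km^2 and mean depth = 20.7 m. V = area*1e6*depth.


V = 15.7 * 1e6 * 20.7 = 3.2499e+08 m^3


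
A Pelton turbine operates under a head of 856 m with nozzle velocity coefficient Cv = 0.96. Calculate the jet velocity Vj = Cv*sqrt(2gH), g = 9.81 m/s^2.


Vj = 0.96 * sqrt(2*9.81*856) = 124.4107 m/s


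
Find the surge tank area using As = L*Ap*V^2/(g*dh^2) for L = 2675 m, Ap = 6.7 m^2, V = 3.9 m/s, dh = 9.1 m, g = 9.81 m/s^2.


As = 2675 * 6.7 * 3.9^2 / (9.81 * 9.1^2) = 335.5645 m^2


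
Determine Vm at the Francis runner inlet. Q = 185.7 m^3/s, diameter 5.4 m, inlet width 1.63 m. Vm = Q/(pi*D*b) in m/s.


Vm = 185.7 / (pi * 5.4 * 1.63) = 6.7155 m/s


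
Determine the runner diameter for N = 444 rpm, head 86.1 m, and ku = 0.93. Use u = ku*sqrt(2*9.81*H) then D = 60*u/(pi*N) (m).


u = 0.93 * sqrt(2*9.81*86.1) = 38.2238 m/s
D = 60 * 38.2238 / (pi * 444) = 1.6442 m


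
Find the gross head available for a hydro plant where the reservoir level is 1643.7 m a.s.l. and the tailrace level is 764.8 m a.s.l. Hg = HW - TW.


Hg = 1643.7 - 764.8 = 878.9000 m


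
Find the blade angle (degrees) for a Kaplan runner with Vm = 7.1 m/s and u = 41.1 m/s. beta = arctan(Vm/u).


beta = arctan(7.1 / 41.1) = 9.8011 degrees


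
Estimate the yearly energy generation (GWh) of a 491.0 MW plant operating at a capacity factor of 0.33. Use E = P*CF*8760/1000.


E = 491.0 * 0.33 * 8760 / 1000 = 1419.3828 GWh


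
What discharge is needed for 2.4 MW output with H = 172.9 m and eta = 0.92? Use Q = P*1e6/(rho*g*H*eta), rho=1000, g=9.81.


Q = 2.4 * 1e6 / (1000 * 9.81 * 172.9 * 0.92) = 1.5380 m^3/s


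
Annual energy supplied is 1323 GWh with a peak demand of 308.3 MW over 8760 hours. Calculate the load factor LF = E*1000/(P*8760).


LF = 1323 * 1000 / (308.3 * 8760) = 0.4899


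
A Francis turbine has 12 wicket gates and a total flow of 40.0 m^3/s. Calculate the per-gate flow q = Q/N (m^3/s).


q = 40.0 / 12 = 3.3333 m^3/s


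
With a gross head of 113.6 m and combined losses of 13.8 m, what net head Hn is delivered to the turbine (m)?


Hn = 113.6 - 13.8 = 99.8000 m


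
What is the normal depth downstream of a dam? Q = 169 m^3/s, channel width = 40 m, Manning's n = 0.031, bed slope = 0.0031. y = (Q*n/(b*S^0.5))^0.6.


y = (169 * 0.031 / (40 * 0.0031^0.5))^0.6 = 1.6707 m


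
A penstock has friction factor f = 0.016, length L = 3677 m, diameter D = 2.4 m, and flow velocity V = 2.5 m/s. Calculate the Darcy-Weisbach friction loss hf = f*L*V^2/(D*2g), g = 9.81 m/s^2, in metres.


hf = 0.016 * 3677 * 2.5^2 / (2.4 * 2 * 9.81) = 7.8088 m


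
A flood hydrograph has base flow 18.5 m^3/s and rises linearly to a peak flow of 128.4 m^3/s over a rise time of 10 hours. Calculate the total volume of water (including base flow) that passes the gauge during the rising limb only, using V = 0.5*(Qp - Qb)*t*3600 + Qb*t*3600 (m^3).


V = 0.5*(128.4 - 18.5)*10*3600 + 18.5*10*3600 = 2.6442e+06 m^3


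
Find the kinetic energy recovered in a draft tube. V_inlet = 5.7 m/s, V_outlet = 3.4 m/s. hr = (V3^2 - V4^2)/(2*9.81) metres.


hr = (5.7^2 - 3.4^2) / (2*9.81) = 1.0668 m


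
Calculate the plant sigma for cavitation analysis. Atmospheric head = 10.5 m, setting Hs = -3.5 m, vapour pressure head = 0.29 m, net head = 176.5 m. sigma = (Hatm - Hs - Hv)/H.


sigma = (10.5 - (-3.5) - 0.29) / 176.5 = 0.0777


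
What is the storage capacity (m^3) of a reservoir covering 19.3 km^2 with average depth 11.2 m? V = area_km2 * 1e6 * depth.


V = 19.3 * 1e6 * 11.2 = 2.1616e+08 m^3


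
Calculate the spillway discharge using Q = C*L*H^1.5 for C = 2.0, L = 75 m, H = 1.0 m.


Q = 2.0 * 75 * 1.0^1.5 = 150.0000 m^3/s


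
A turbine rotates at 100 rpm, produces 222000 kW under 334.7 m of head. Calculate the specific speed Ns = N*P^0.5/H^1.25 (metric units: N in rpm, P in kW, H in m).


Ns = 100 * 222000^0.5 / 334.7^1.25 = 32.9122


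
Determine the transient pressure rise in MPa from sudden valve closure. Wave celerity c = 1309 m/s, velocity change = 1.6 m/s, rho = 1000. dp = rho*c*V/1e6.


dp = 1000 * 1309 * 1.6 / 1e6 = 2.0944 MPa


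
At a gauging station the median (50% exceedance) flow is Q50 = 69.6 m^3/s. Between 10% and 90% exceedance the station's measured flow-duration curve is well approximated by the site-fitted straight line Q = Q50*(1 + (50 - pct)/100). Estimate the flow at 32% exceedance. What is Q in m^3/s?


Q = 69.6 * (1 + (50 - 32)/100) = 82.1280 m^3/s


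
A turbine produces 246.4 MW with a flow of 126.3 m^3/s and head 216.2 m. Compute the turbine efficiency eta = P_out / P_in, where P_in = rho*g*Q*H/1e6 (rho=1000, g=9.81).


P_in = 1000 * 9.81 * 126.3 * 216.2 / 1e6 = 267.8724 MW
eta = 246.4 / 267.8724 = 0.9198


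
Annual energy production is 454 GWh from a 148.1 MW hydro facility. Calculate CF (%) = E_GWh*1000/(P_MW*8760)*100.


CF = 454 * 1000 / (148.1 * 8760) * 100 = 34.9942 %


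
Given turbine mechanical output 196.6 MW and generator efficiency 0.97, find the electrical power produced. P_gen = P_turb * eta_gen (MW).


P_gen = 196.6 * 0.97 = 190.7020 MW


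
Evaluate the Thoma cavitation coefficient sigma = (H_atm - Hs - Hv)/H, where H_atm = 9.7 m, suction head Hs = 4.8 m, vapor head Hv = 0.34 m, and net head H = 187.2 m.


sigma = (9.7 - 4.8 - 0.34) / 187.2 = 0.0244


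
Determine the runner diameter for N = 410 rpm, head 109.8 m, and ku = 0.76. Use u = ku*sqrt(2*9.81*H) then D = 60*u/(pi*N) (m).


u = 0.76 * sqrt(2*9.81*109.8) = 35.2748 m/s
D = 60 * 35.2748 / (pi * 410) = 1.6432 m


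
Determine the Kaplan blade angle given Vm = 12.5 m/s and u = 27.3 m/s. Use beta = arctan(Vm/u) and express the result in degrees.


beta = arctan(12.5 / 27.3) = 24.6019 degrees


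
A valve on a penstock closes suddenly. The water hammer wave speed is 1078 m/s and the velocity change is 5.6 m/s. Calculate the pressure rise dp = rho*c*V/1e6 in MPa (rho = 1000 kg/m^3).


dp = 1000 * 1078 * 5.6 / 1e6 = 6.0368 MPa


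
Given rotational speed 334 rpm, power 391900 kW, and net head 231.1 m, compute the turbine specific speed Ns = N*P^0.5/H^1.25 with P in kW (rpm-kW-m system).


Ns = 334 * 391900^0.5 / 231.1^1.25 = 232.0514


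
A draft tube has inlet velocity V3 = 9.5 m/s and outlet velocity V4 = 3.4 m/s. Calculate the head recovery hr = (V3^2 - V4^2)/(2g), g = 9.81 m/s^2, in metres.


hr = (9.5^2 - 3.4^2) / (2*9.81) = 4.0107 m


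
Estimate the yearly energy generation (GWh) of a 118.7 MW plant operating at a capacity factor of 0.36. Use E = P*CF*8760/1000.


E = 118.7 * 0.36 * 8760 / 1000 = 374.3323 GWh


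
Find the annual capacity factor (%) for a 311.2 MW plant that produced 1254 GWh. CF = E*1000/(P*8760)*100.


CF = 1254 * 1000 / (311.2 * 8760) * 100 = 45.9996 %


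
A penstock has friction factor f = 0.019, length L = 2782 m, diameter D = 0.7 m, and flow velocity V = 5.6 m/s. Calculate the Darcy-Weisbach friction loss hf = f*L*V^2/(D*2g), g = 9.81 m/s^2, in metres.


hf = 0.019 * 2782 * 5.6^2 / (0.7 * 2 * 9.81) = 120.6951 m


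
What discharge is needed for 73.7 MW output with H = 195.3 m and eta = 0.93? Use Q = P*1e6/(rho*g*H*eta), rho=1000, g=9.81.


Q = 73.7 * 1e6 / (1000 * 9.81 * 195.3 * 0.93) = 41.3631 m^3/s


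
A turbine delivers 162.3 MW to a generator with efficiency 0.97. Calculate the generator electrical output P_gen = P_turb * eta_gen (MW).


P_gen = 162.3 * 0.97 = 157.4310 MW


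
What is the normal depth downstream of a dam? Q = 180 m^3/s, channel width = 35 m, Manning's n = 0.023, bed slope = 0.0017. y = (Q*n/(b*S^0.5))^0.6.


y = (180 * 0.023 / (35 * 0.0017^0.5))^0.6 = 1.8820 m


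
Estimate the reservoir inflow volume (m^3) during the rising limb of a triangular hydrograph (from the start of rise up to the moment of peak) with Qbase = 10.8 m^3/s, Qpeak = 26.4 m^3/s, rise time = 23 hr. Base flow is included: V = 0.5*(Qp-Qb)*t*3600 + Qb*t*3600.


V = 0.5*(26.4 - 10.8)*23*3600 + 10.8*23*3600 = 1.5401e+06 m^3


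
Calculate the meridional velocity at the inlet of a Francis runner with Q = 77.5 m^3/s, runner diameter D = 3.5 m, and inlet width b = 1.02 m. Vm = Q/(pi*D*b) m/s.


Vm = 77.5 / (pi * 3.5 * 1.02) = 6.9101 m/s


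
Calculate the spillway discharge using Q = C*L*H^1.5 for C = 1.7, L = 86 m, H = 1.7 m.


Q = 1.7 * 86 * 1.7^1.5 = 324.0565 m^3/s


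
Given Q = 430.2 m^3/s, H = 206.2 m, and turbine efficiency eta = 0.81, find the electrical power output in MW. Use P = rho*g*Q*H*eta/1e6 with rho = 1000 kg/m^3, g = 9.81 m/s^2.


P = 1000 * 9.81 * 430.2 * 206.2 * 0.81 / 1e6 = 704.8766 MW


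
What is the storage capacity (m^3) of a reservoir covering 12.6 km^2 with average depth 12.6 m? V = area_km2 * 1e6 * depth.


V = 12.6 * 1e6 * 12.6 = 1.5876e+08 m^3


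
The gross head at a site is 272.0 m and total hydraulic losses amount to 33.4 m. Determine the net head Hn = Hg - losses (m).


Hn = 272.0 - 33.4 = 238.6000 m


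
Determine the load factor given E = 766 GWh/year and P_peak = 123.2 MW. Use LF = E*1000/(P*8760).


LF = 766 * 1000 / (123.2 * 8760) = 0.7098


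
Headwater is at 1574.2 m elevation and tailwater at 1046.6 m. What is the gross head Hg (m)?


Hg = 1574.2 - 1046.6 = 527.6000 m


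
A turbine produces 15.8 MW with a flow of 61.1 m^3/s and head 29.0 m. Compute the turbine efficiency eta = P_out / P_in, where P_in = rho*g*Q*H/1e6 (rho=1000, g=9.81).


P_in = 1000 * 9.81 * 61.1 * 29.0 / 1e6 = 17.3823 MW
eta = 15.8 / 17.3823 = 0.9090


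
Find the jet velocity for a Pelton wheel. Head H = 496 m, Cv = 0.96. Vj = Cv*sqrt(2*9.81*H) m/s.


Vj = 0.96 * sqrt(2*9.81*496) = 94.7025 m/s


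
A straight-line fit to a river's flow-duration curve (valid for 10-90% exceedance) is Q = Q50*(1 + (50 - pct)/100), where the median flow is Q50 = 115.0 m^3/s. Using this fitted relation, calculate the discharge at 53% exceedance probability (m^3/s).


Q = 115.0 * (1 + (50 - 53)/100) = 111.5500 m^3/s


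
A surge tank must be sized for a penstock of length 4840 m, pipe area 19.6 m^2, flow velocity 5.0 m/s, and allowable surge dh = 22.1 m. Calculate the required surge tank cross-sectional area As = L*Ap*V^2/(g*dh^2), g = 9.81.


As = 4840 * 19.6 * 5.0^2 / (9.81 * 22.1^2) = 494.9803 m^2


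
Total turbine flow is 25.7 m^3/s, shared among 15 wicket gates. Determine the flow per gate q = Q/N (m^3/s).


q = 25.7 / 15 = 1.7133 m^3/s


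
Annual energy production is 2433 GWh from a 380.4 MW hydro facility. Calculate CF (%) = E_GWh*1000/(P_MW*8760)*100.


CF = 2433 * 1000 / (380.4 * 8760) * 100 = 73.0125 %


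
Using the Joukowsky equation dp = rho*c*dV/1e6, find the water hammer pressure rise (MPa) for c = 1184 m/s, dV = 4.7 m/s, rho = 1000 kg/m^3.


dp = 1000 * 1184 * 4.7 / 1e6 = 5.5648 MPa


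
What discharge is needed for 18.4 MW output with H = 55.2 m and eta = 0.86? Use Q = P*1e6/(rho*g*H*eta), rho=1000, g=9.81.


Q = 18.4 * 1e6 / (1000 * 9.81 * 55.2 * 0.86) = 39.5104 m^3/s


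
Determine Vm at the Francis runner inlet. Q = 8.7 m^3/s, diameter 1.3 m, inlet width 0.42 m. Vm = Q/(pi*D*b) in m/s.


Vm = 8.7 / (pi * 1.3 * 0.42) = 5.0720 m/s


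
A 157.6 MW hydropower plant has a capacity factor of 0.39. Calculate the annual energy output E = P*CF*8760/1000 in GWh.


E = 157.6 * 0.39 * 8760 / 1000 = 538.4246 GWh


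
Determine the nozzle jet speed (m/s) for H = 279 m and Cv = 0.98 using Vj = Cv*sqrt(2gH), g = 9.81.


Vj = 0.98 * sqrt(2*9.81*279) = 72.5066 m/s


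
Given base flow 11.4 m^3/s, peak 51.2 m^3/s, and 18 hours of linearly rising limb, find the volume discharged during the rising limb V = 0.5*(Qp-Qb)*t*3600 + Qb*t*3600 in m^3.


V = 0.5*(51.2 - 11.4)*18*3600 + 11.4*18*3600 = 2.0282e+06 m^3


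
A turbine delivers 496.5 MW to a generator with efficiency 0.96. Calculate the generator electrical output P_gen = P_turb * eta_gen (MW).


P_gen = 496.5 * 0.96 = 476.6400 MW


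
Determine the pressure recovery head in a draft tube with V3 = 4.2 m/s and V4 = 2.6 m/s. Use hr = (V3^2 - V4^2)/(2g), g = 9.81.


hr = (4.2^2 - 2.6^2) / (2*9.81) = 0.5545 m


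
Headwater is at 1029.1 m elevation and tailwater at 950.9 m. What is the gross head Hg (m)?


Hg = 1029.1 - 950.9 = 78.2000 m


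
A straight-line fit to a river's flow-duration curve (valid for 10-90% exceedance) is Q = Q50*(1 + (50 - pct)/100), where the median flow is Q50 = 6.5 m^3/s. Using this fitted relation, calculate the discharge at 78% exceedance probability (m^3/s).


Q = 6.5 * (1 + (50 - 78)/100) = 4.6800 m^3/s


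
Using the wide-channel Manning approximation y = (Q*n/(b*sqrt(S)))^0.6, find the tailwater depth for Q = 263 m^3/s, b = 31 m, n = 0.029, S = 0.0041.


y = (263 * 0.029 / (31 * 0.0041^0.5))^0.6 = 2.2426 m


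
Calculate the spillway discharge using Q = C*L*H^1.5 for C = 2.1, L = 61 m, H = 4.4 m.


Q = 2.1 * 61 * 4.4^1.5 = 1182.3012 m^3/s


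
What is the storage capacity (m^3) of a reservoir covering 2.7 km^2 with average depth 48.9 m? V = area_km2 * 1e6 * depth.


V = 2.7 * 1e6 * 48.9 = 1.3203e+08 m^3


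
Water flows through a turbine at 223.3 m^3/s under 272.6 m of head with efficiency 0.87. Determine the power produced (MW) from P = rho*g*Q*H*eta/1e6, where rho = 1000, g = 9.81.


P = 1000 * 9.81 * 223.3 * 272.6 * 0.87 / 1e6 = 519.5207 MW


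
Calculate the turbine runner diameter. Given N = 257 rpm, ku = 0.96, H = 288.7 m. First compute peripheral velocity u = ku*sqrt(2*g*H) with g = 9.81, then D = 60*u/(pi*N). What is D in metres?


u = 0.96 * sqrt(2*9.81*288.7) = 72.2510 m/s
D = 60 * 72.2510 / (pi * 257) = 5.3692 m


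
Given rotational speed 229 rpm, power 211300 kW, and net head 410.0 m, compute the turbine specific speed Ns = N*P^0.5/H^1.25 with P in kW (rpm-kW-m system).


Ns = 229 * 211300^0.5 / 410.0^1.25 = 57.0565


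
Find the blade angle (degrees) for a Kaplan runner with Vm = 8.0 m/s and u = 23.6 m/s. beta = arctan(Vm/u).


beta = arctan(8.0 / 23.6) = 18.7258 degrees


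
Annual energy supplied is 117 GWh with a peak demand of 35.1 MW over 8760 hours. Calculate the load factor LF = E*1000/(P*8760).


LF = 117 * 1000 / (35.1 * 8760) = 0.3805


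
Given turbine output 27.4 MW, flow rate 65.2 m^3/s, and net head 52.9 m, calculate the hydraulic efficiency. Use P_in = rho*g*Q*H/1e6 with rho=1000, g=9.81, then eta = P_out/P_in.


P_in = 1000 * 9.81 * 65.2 * 52.9 / 1e6 = 33.8355 MW
eta = 27.4 / 33.8355 = 0.8098


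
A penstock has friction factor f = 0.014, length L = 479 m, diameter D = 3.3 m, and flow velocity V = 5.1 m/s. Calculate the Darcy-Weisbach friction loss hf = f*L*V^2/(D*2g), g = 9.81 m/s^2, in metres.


hf = 0.014 * 479 * 5.1^2 / (3.3 * 2 * 9.81) = 2.6940 m


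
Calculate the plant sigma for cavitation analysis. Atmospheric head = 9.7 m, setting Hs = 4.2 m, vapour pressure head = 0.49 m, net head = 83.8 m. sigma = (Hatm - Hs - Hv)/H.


sigma = (9.7 - 4.2 - 0.49) / 83.8 = 0.0598


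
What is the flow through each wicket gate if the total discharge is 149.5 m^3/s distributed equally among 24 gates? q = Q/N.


q = 149.5 / 24 = 6.2292 m^3/s


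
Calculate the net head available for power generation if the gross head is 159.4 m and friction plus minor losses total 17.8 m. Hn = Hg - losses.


Hn = 159.4 - 17.8 = 141.6000 m


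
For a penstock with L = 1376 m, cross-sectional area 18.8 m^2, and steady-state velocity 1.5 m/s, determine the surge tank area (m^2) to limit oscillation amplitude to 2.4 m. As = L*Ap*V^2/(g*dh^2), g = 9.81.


As = 1376 * 18.8 * 1.5^2 / (9.81 * 2.4^2) = 1030.0714 m^2


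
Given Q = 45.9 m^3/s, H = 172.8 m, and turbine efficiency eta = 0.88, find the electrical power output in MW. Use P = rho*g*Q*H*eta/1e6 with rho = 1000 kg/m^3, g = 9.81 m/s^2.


P = 1000 * 9.81 * 45.9 * 172.8 * 0.88 / 1e6 = 68.4712 MW


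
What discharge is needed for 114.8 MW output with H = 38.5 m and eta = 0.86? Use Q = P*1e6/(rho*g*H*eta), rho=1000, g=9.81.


Q = 114.8 * 1e6 / (1000 * 9.81 * 38.5 * 0.86) = 353.4384 m^3/s


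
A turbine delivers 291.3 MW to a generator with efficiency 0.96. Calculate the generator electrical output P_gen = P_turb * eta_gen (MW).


P_gen = 291.3 * 0.96 = 279.6480 MW


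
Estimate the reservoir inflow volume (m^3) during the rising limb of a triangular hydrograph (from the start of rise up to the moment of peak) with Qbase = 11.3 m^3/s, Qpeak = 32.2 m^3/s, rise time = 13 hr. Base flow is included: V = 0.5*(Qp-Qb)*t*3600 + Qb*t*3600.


V = 0.5*(32.2 - 11.3)*13*3600 + 11.3*13*3600 = 1.0179e+06 m^3


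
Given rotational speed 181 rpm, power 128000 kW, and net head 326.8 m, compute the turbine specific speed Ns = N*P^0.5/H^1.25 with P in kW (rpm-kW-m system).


Ns = 181 * 128000^0.5 / 326.8^1.25 = 46.6048


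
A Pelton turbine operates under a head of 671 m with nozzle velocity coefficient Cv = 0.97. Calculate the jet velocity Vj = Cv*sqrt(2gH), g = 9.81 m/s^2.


Vj = 0.97 * sqrt(2*9.81*671) = 111.2968 m/s


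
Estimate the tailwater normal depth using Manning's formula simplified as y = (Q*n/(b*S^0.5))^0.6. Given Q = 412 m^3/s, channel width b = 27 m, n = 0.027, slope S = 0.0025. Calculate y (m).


y = (412 * 0.027 / (27 * 0.0025^0.5))^0.6 = 3.5445 m


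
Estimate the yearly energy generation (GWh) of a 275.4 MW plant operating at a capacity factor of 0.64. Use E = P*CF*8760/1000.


E = 275.4 * 0.64 * 8760 / 1000 = 1544.0026 GWh


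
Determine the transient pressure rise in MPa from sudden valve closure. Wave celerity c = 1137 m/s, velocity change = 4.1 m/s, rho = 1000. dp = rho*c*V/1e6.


dp = 1000 * 1137 * 4.1 / 1e6 = 4.6617 MPa


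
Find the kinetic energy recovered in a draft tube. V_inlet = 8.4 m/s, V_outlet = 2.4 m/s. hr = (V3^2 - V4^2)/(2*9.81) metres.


hr = (8.4^2 - 2.4^2) / (2*9.81) = 3.3028 m


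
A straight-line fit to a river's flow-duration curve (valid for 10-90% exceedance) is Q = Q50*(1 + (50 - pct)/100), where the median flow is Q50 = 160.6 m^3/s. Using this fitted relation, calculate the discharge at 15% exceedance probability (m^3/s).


Q = 160.6 * (1 + (50 - 15)/100) = 216.8100 m^3/s


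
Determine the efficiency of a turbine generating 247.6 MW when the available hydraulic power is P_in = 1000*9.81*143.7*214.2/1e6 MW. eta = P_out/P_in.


P_in = 1000 * 9.81 * 143.7 * 214.2 / 1e6 = 301.9571 MW
eta = 247.6 / 301.9571 = 0.8200


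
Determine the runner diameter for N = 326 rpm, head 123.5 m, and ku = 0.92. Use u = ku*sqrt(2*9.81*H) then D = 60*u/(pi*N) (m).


u = 0.92 * sqrt(2*9.81*123.5) = 45.2867 m/s
D = 60 * 45.2867 / (pi * 326) = 2.6531 m


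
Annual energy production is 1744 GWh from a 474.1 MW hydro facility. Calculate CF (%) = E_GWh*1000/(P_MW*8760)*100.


CF = 1744 * 1000 / (474.1 * 8760) * 100 = 41.9926 %
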